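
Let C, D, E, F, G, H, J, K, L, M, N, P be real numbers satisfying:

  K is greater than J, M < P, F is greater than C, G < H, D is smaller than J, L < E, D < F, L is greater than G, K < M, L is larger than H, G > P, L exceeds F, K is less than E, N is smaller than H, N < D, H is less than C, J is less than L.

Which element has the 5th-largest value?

H

The consecutive relations fix a unique order: N < D < J < K < M < P < G < H < C < F < L < E.
The 5th largest is H.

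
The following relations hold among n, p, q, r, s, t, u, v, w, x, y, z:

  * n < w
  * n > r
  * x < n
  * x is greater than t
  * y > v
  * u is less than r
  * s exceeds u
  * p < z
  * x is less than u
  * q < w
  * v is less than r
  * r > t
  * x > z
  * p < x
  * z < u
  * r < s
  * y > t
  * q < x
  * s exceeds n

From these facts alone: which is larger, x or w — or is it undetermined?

Link the given pairs in sequence: x < u; u < r; r < n; n < w.
Chaining these gives x < u < r < n < w.
So w is larger.

w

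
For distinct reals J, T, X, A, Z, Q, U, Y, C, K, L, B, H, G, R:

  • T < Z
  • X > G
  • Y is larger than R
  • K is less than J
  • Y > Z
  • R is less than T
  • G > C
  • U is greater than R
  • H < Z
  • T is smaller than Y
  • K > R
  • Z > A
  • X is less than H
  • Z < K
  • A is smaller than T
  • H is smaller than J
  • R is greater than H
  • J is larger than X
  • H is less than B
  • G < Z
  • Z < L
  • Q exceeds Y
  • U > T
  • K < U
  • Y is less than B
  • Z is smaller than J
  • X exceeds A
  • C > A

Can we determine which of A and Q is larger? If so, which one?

Following the relations from A: A < C < G < X < H < R < T < Z < Y < Q.
So Q is larger.

Q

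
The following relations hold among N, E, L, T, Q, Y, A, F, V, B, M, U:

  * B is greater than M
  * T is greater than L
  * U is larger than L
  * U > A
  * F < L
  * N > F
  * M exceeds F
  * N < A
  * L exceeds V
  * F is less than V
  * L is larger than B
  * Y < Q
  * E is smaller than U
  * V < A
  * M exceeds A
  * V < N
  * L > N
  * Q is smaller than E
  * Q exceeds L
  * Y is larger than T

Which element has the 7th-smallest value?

L

The consecutive relations fix a unique order: F < V < N < A < M < B < L < T < Y < Q < E < U.
The 7th smallest is L.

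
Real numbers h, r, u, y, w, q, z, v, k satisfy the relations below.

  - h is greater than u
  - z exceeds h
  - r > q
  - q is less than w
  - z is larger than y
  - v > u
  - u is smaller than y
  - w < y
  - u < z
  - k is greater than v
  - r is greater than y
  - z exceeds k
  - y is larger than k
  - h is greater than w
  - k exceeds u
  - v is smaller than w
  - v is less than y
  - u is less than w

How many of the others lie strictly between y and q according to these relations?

1

Chaining upward from q reaches: w, h, z, r.
Chaining downward from y reaches: u, v, k, w.
Strictly between q and y are those in both lists: w — 1 element.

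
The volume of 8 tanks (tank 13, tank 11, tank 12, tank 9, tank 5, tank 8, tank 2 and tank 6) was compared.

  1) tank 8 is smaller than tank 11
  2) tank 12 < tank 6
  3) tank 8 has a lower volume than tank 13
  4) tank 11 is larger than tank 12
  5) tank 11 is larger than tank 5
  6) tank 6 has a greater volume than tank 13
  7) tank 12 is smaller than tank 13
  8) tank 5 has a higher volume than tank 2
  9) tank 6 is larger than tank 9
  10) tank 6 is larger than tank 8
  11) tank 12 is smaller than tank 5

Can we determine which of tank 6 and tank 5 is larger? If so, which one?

undetermined

Following every chain through tank 5: above tank 5 we get tank 11; below tank 5 we get tank 12, tank 2.
tank 6 is not reached, and no chain runs the other way from tank 6 to tank 5.
So the given relations leave the order of tank 5 and tank 6 undetermined.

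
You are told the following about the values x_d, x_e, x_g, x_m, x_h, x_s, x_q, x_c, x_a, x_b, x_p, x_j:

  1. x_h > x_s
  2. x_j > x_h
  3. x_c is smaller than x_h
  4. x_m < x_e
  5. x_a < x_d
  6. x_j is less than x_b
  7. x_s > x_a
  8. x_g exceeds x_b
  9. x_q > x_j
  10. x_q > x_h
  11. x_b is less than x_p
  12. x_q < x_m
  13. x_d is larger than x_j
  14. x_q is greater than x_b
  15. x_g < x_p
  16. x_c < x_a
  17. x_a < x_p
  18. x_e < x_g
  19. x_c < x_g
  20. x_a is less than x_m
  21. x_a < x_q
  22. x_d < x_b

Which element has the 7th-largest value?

The consecutive relations fix a unique order: x_c < x_a < x_s < x_h < x_j < x_d < x_b < x_q < x_m < x_e < x_g < x_p.
The 7th largest is x_d.

x_d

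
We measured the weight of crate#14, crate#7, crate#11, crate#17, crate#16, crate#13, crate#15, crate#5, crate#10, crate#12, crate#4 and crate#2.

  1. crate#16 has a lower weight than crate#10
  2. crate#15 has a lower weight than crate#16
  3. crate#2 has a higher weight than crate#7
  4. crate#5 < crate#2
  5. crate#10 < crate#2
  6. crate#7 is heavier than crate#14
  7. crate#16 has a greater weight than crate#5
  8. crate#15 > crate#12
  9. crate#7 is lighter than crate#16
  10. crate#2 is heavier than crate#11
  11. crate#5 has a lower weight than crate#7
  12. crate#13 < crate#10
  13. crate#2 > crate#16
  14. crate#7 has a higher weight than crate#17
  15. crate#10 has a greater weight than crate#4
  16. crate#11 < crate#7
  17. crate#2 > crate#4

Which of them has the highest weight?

crate#12 is not greatest since crate#12 < crate#15; crate#17 is not greatest since crate#17 < crate#7; crate#15 is not greatest since crate#15 < crate#16; crate#5 is not greatest since crate#5 < crate#7; crate#14 is not greatest since crate#14 < crate#7; crate#4 is not greatest since crate#4 < crate#2; crate#13 is not greatest since crate#13 < crate#10; crate#11 is not greatest since crate#11 < crate#2; crate#7 is not greatest since crate#7 < crate#16; crate#16 is not greatest since crate#16 < crate#10; crate#10 is not greatest since crate#10 < crate#2.
Only crate#2 has nothing above it, so crate#2 is the highest weight.

crate#2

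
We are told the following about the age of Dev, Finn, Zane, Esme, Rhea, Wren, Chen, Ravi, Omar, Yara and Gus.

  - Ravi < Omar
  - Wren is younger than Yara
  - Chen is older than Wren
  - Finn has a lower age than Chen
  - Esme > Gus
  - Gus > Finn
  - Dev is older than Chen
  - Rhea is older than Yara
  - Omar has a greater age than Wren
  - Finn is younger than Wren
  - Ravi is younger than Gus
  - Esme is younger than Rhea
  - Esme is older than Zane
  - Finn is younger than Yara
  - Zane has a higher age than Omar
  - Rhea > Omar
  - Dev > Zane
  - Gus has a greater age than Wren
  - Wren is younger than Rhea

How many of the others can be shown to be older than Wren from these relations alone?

8

Directly above Wren: Chen, Omar, Gus, Yara, Rhea.
One step further: Zane, Esme, Dev (8 so far).
No other element is forced above Wren by the given relations, so the count is 8.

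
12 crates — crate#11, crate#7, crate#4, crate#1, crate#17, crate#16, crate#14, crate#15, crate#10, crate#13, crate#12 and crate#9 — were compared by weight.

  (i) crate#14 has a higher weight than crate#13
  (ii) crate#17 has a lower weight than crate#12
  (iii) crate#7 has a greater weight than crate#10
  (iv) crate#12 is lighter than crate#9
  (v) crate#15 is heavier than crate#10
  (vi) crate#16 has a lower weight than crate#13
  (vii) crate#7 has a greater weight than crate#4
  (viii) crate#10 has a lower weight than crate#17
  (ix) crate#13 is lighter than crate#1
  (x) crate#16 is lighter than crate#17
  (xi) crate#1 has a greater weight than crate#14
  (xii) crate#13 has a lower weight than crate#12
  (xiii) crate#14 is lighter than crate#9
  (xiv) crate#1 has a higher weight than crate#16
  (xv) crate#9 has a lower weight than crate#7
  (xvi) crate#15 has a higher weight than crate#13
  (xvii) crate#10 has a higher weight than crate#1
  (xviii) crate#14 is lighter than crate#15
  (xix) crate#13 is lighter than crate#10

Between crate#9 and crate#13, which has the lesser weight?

crate#13

Chaining the given relations: crate#13 < crate#14 < crate#1 < crate#10 < crate#17 < crate#12 < crate#9.
So crate#13 < crate#9; crate#13 is the lighter of the two.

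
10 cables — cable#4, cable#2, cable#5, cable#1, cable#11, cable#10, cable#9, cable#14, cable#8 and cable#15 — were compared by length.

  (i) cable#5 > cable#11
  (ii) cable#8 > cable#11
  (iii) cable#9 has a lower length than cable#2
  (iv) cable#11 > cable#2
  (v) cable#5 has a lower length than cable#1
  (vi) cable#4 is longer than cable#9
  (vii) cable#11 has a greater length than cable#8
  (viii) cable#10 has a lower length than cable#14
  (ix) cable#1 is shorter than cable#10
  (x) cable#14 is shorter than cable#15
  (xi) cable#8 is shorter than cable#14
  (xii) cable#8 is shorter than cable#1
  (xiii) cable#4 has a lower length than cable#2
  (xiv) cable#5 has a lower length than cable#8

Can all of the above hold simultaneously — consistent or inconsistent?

Chaining the given relations yields cable#11 < cable#5 < cable#8, so cable#11 < cable#8. But one relation states cable#8 < cable#11. These cannot both hold.

inconsistent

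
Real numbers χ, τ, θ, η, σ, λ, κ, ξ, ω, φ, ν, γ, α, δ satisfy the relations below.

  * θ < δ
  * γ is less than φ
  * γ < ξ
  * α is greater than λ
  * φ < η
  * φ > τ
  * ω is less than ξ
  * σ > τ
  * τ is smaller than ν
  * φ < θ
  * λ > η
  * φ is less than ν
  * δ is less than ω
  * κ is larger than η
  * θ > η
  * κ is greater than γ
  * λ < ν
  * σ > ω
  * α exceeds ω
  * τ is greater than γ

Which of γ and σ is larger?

γ < τ < φ < η < θ < δ < ω < σ, by transitivity through τ, φ, η, θ, δ, ω.
So γ < σ; σ is the larger of the two.

σ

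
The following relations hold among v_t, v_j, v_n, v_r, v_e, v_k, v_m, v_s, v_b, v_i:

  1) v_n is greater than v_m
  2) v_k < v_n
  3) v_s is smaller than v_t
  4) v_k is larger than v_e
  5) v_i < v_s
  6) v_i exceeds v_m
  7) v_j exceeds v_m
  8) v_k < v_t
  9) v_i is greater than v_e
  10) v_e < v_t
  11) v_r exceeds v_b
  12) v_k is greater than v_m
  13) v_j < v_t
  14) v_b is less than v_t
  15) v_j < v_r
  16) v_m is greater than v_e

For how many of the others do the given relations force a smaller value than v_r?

From v_r the given relations immediately reach v_b, v_j.
From those, v_m — 3 in total.
From those, v_e — 4 in total.
Nothing else is reachable below v_r; 4 in all.

4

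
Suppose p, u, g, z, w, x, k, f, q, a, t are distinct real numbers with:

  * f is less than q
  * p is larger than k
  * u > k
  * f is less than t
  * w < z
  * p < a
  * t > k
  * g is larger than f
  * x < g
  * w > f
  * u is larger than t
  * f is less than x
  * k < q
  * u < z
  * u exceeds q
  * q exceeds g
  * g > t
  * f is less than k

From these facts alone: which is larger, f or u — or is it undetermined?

u

The relevant relations are f < k; k < t; t < g; g < q; q < u.
Chaining these gives f < k < t < g < q < u.
So u is larger.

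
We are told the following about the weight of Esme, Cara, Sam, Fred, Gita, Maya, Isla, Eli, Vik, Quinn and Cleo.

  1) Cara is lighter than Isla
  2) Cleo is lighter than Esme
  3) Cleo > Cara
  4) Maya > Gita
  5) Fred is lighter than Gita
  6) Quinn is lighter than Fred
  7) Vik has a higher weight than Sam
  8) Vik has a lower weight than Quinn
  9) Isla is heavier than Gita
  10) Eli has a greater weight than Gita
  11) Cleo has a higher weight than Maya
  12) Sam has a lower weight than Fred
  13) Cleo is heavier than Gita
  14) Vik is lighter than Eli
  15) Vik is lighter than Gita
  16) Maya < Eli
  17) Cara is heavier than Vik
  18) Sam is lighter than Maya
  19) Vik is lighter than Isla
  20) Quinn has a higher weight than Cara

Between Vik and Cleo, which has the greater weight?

Cleo

Vik < Cara and Cara < Quinn give Vik < Quinn.
Then Quinn < Fred extends the chain to Fred.
Then Fred < Gita extends the chain to Gita.
With Gita < Cleo: Vik < Cara < Quinn < Fred < Gita < Cleo.
So Vik < Cleo; Cleo is the heavier of the two.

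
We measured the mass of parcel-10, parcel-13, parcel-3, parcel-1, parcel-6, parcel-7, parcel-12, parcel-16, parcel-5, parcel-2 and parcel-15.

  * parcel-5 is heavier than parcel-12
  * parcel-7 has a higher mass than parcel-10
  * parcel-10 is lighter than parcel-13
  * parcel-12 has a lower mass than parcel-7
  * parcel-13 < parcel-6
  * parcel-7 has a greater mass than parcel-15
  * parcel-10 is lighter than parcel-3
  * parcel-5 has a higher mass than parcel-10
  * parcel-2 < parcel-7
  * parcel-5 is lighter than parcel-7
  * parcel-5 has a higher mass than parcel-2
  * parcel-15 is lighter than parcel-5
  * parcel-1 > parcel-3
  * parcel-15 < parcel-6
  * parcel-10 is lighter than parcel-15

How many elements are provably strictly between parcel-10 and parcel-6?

2

The relations place parcel-10 below parcel-6. An element lies strictly between them when it is forced above parcel-10 and also forced below parcel-6.
Above parcel-10: {parcel-15, parcel-13, parcel-3, parcel-1, parcel-5, parcel-7}. Below parcel-6: {parcel-15, parcel-13}.
Intersection: {parcel-15, parcel-13} — 2.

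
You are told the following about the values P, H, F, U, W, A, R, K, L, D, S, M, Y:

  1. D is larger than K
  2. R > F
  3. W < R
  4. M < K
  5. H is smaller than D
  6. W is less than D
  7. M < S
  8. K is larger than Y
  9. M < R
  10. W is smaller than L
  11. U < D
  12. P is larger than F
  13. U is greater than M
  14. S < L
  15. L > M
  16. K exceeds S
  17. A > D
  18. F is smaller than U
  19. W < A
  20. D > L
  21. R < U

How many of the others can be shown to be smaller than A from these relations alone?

The elements the relations force below A are F, W, H, M, R, S, Y, K, L, U, D — no chain reaches any other.
That is 11.

11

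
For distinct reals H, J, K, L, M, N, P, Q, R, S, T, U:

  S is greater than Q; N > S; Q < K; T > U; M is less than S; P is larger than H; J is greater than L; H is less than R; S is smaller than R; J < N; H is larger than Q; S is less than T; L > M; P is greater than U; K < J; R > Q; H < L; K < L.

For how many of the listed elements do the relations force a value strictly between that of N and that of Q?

Chaining upward from Q reaches: K, H, S, R, T, L, J, P.
Chaining downward from N reaches: K, H, M, S, L, J.
Strictly between Q and N are those in both lists: K, H, S, L, J — 5 elements.

5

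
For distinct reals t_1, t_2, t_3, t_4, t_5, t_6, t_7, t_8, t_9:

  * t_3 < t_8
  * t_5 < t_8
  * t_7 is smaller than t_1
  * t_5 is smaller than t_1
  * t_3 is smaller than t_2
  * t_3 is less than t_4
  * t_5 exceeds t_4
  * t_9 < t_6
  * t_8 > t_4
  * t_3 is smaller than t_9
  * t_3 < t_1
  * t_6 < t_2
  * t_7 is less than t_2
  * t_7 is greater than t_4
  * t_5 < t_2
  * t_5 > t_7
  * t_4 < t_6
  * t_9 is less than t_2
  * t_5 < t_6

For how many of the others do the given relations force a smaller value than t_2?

From t_2 the given relations immediately reach t_3, t_9, t_7, t_5, t_6.
From those, t_4 — 6 in total.
No other element is forced below t_2 by the given relations, so the count is 6.

6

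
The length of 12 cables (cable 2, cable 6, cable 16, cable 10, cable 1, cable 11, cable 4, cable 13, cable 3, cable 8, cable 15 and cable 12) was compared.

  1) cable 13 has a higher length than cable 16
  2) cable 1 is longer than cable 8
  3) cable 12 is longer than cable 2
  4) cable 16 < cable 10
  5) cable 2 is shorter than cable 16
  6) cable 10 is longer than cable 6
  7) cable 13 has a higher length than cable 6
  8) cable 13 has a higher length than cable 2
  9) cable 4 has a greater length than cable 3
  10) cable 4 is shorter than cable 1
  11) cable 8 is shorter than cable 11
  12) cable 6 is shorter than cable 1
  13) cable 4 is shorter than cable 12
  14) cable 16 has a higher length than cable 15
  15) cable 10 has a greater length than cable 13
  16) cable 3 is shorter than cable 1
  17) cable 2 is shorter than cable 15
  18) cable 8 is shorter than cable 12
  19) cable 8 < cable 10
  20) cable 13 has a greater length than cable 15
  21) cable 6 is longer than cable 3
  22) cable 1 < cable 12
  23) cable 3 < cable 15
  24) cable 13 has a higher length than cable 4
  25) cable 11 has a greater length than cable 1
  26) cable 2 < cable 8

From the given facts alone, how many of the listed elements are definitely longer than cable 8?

4

The elements the relations force above cable 8 are cable 1, cable 12, cable 11, cable 10 — no chain reaches any other.
That is 4.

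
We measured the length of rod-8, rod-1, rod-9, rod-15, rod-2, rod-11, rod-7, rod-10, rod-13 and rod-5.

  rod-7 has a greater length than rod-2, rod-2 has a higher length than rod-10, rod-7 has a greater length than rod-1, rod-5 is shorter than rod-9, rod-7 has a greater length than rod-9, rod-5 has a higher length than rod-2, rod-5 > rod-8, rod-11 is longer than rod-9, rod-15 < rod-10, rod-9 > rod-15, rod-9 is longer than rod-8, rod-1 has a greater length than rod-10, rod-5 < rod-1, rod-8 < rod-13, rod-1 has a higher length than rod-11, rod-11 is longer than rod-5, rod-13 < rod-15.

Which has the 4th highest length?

The consecutive relations fix a unique order: rod-8 < rod-13 < rod-15 < rod-10 < rod-2 < rod-5 < rod-9 < rod-11 < rod-1 < rod-7.
The 4th largest is rod-9.

rod-9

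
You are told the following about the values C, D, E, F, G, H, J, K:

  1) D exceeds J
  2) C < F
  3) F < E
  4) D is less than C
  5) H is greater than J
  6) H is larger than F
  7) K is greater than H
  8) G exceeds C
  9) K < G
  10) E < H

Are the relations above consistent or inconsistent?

Every relation is compatible with J < D < C < F < E < H < K < G; the set is consistent.

consistent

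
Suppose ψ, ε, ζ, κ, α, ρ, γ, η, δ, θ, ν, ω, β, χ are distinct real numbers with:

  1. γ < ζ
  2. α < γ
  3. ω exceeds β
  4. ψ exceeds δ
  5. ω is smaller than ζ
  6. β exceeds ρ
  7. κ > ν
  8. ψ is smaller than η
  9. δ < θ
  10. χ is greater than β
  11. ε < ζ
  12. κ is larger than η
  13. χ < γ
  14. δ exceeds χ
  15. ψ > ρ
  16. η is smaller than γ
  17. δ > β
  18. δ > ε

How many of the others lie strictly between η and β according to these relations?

3

The relations place β below η. An element lies strictly between them when it is forced above β and also forced below η.
Above β: {ω, χ, δ, ψ, κ, γ, ζ, θ}. Below η: {ρ, χ, ε, δ, ψ}.
Intersection: {χ, δ, ψ} — 3.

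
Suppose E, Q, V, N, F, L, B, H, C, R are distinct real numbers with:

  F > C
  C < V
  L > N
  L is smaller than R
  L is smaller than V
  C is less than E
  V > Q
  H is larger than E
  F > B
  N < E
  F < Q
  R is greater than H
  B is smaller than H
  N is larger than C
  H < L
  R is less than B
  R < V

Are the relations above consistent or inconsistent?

Chaining the given relations yields H < L < R < B, so H < B. But one relation states B < H. These cannot both hold.

inconsistent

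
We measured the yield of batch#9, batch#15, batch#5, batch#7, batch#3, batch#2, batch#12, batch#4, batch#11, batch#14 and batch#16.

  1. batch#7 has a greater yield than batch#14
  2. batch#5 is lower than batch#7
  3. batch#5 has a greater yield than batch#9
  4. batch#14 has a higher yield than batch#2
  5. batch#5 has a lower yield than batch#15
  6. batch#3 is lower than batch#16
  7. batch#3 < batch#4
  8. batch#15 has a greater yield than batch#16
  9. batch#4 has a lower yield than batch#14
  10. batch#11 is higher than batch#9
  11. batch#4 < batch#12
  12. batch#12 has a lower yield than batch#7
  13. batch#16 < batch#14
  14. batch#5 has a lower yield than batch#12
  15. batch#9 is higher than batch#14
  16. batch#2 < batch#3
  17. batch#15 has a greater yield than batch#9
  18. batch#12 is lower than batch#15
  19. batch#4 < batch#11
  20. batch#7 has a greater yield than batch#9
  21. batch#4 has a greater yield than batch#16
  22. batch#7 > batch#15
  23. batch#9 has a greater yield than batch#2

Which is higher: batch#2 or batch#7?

batch#7

batch#2 < batch#3 < batch#16 < batch#4 < batch#14 < batch#9 < batch#5 < batch#12 < batch#15 < batch#7, by transitivity through batch#3, batch#16, batch#4, batch#14, batch#9, batch#5, batch#12, batch#15.
So batch#2 < batch#7; batch#7 is the higher of the two.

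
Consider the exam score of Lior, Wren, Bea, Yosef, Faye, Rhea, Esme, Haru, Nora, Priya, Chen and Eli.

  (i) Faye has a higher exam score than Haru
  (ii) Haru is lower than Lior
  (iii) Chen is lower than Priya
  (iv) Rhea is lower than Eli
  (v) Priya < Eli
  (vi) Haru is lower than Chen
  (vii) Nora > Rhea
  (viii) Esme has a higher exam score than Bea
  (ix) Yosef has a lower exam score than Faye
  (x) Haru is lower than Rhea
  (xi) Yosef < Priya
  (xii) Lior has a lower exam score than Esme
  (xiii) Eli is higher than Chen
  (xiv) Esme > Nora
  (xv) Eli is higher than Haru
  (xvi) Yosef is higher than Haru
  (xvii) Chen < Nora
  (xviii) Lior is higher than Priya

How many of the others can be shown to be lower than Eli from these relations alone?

The elements the relations force below Eli are Haru, Rhea, Chen, Yosef, Priya — no chain reaches any other.
That is 5.

5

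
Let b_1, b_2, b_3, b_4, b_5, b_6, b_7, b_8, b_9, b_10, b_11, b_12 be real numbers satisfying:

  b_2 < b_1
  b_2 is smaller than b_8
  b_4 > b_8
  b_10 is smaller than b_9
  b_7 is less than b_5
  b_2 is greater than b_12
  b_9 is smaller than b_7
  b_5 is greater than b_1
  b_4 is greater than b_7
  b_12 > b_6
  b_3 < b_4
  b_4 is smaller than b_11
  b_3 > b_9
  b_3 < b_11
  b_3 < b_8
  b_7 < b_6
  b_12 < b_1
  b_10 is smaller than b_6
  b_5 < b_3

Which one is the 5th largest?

The consecutive relations fix a unique order: b_10 < b_9 < b_7 < b_6 < b_12 < b_2 < b_1 < b_5 < b_3 < b_8 < b_4 < b_11.
Counting 5 from the largest end gives b_5.

b_5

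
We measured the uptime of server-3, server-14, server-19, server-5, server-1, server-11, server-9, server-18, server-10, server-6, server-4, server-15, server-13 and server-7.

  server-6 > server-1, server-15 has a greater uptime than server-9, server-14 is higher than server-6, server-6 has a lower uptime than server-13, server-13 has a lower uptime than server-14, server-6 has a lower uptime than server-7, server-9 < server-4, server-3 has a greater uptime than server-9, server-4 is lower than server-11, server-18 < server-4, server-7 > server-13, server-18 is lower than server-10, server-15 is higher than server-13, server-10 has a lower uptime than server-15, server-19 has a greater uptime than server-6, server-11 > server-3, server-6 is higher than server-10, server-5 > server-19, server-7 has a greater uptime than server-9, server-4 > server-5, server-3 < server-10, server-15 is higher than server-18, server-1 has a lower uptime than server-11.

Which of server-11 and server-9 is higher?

server-9 < server-3 and server-3 < server-10 give server-9 < server-10.
With server-10 < server-6: server-9 < server-3 < server-10 < server-6.
With server-6 < server-19: server-9 < server-3 < server-10 < server-6 < server-19.
With server-19 < server-5: server-9 < server-3 < server-10 < server-6 < server-19 < server-5.
With server-5 < server-4: server-9 < server-3 < server-10 < server-6 < server-19 < server-5 < server-4.
Then server-4 < server-11 extends the chain to server-11.
So server-9 < server-11; server-11 is the higher of the two.

server-11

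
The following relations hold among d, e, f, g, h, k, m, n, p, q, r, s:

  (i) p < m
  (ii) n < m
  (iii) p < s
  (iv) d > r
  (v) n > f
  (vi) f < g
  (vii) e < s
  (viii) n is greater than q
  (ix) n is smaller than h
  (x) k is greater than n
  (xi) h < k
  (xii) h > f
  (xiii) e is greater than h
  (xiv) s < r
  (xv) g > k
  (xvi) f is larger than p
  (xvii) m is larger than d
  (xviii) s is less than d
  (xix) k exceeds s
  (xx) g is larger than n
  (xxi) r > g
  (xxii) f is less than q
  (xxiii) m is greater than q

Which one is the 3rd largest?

r

Piecing the relations together gives one ordering: p < f < q < n < h < e < s < k < g < r < d < m.
The 3rd largest is r.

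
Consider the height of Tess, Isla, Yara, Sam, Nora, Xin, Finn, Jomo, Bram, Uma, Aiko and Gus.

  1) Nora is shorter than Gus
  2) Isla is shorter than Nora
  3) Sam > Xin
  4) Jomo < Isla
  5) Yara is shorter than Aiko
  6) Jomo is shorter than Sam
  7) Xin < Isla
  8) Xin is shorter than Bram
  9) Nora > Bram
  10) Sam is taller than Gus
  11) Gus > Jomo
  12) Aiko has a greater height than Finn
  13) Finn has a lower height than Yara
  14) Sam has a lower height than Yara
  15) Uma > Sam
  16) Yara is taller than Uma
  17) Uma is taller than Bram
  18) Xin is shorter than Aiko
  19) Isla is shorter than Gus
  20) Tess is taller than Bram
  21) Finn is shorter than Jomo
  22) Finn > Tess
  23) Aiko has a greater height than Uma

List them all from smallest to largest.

Nothing is placed below Xin, so it is least; from there Xin < Bram; Bram < Tess; Tess < Finn; Finn < Jomo; Jomo < Isla; Isla < Nora; Nora < Gus; Gus < Sam; Sam < Uma; Uma < Yara; Yara < Aiko, each given directly.

Xin < Bram < Tess < Finn < Jomo < Isla < Nora < Gus < Sam < Uma < Yara < Aiko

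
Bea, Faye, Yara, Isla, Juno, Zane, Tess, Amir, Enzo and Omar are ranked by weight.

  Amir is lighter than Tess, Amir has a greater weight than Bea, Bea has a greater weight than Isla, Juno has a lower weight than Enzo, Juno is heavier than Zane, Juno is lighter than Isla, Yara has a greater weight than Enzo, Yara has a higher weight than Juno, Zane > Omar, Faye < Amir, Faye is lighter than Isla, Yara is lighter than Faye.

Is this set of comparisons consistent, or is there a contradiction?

consistent

Every relation is compatible with Omar < Zane < Juno < Enzo < Yara < Faye < Isla < Bea < Amir < Tess; the set is consistent.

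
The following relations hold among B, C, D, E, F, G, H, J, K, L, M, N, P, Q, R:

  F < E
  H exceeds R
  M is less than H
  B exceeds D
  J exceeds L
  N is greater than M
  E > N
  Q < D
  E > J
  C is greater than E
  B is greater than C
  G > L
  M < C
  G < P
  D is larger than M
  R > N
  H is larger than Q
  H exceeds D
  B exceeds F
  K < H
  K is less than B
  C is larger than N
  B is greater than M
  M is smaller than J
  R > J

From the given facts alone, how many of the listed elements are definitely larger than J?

5

The elements the relations force above J are E, R, C, B, H — no chain reaches any other.
That is 5.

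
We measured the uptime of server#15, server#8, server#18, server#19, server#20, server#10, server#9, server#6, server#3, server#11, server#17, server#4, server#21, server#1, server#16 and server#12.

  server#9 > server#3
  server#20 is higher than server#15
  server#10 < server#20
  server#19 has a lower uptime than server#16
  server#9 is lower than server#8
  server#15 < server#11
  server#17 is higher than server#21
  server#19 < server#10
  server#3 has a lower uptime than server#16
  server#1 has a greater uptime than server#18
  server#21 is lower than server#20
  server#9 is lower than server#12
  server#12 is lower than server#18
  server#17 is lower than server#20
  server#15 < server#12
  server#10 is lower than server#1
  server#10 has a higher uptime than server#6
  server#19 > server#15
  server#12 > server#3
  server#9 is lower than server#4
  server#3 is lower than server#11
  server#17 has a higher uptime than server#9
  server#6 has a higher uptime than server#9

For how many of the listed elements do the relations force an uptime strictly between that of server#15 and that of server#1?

4

The relations place server#15 below server#1. An element lies strictly between them when it is forced above server#15 and also forced below server#1.
Above server#15: {server#19, server#11, server#10, server#12, server#16, server#18, server#20}. Below server#1: {server#19, server#3, server#9, server#6, server#10, server#12, server#18}.
Intersection: {server#19, server#10, server#12, server#18} — 4.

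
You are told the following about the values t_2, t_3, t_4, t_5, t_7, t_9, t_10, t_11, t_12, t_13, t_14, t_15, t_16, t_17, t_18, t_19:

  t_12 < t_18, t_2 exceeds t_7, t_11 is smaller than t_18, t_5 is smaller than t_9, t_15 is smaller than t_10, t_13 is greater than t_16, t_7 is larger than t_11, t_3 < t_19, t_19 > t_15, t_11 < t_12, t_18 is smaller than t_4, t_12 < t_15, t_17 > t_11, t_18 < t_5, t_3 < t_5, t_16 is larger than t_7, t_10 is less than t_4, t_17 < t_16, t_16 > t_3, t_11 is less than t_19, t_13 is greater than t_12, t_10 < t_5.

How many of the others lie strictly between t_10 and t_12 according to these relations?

1

The relations place t_12 below t_10. An element lies strictly between them when it is forced above t_12 and also forced below t_10.
Above t_12: {t_15, t_18, t_5, t_13, t_9, t_19, t_4}. Below t_10: {t_11, t_15}.
Intersection: {t_15} — 1.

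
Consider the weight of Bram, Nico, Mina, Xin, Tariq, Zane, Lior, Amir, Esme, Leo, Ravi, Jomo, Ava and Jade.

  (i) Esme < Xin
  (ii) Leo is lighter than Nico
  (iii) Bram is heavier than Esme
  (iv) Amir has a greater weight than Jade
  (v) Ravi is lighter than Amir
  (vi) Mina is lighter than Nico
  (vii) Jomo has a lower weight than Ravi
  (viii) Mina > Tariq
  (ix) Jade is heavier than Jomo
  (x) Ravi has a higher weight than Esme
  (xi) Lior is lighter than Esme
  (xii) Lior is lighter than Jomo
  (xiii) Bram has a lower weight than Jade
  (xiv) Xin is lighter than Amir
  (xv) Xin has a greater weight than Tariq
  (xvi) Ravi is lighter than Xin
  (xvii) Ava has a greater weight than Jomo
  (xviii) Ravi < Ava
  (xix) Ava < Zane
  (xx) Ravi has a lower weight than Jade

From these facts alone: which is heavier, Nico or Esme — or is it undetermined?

Following every chain through Esme: above Esme we get Bram, Ravi, Jade, Ava, Zane, Xin, Amir; below Esme we get Lior.
Nico is not reached, and no chain runs the other way from Nico to Esme.
So the given relations leave the order of Esme and Nico undetermined.

undetermined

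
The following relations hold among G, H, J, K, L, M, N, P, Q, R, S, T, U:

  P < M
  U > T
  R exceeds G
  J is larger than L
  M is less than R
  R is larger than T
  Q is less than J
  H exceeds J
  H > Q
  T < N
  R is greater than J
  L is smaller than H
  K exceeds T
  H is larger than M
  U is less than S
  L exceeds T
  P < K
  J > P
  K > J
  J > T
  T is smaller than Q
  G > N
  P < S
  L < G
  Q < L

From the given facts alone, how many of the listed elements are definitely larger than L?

From L the given relations immediately reach J, H, G.
From those, K, R — 5 in total.
No other element is forced above L by the given relations, so the count is 5.

5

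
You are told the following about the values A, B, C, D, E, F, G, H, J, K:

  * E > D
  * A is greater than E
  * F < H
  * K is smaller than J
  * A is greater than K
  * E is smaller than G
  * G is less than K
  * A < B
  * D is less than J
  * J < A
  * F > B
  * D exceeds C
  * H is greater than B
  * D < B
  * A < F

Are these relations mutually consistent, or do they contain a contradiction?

Every relation is compatible with C < D < E < G < K < J < A < B < F < H; the set is consistent.

consistent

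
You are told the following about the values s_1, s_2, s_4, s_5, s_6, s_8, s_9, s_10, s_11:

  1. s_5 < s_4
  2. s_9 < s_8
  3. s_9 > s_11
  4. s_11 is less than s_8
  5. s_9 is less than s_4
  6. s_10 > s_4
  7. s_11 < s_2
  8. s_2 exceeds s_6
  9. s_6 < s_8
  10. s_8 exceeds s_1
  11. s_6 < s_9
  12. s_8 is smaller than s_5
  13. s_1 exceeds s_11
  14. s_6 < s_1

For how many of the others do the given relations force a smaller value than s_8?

The elements the relations force below s_8 are s_6, s_11, s_1, s_9 — no chain reaches any other.
That is 4.

4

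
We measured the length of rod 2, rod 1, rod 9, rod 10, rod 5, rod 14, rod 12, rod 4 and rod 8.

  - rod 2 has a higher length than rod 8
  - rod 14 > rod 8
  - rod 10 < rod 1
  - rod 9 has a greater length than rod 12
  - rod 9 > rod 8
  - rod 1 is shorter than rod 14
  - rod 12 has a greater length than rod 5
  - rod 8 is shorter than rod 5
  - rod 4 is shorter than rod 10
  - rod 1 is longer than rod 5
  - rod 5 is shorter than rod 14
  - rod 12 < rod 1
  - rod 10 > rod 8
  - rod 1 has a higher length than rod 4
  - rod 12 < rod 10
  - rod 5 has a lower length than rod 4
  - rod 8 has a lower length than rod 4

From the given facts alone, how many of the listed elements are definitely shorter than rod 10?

4

Directly below rod 10: rod 8, rod 12, rod 4.
One step further: rod 5 (4 so far).
Nothing else is reachable below rod 10; 4 in all.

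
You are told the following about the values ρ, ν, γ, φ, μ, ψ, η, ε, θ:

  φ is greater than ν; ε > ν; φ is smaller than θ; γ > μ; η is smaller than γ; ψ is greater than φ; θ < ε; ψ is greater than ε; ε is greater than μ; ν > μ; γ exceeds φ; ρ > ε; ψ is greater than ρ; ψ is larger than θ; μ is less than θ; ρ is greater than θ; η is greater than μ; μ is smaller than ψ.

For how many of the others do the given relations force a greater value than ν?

6

Directly above ν: φ, ε.
One step further: θ, ρ, ψ, γ (6 so far).
No other element is forced above ν by the given relations, so the count is 6.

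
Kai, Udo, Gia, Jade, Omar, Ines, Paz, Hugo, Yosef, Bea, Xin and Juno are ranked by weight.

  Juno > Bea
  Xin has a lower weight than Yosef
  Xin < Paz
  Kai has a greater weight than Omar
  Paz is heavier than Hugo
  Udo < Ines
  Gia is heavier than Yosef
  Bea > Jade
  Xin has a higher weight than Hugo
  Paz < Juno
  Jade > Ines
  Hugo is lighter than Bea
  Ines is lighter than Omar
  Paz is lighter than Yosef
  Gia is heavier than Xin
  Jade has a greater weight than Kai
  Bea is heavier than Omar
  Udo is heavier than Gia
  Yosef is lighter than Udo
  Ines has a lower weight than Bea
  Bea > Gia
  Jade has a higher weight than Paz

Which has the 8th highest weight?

Chaining the given pairs: Hugo < Xin < Paz < Yosef < Gia < Udo < Ines < Omar < Kai < Jade < Bea < Juno.
Counting 8 from the largest end gives Gia.

Gia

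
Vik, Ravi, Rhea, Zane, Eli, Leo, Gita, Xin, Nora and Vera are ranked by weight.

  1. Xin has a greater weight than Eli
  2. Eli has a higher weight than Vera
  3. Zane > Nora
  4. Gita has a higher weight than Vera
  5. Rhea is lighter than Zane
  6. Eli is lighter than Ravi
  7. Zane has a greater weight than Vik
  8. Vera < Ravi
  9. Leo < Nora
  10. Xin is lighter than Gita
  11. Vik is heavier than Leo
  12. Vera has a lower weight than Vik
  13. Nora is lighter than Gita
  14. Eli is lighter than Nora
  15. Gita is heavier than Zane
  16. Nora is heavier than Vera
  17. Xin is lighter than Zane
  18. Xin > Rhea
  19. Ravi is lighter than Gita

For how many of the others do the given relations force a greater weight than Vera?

7

From Vera the given relations immediately reach Eli, Vik, Nora, Ravi, Gita.
From those, Xin, Zane — 7 in total.
Nothing else is reachable above Vera; 7 in all.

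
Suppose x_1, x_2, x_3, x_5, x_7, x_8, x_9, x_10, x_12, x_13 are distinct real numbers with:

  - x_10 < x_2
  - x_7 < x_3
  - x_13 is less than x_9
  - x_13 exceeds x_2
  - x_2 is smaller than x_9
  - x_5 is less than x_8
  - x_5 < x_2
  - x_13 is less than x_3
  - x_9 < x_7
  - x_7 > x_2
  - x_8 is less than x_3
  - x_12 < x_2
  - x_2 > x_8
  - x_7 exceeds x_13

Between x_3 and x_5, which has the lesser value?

x_5

Chaining the given relations: x_5 < x_8 < x_2 < x_13 < x_9 < x_7 < x_3.
So x_5 < x_3; x_5 is the smaller of the two.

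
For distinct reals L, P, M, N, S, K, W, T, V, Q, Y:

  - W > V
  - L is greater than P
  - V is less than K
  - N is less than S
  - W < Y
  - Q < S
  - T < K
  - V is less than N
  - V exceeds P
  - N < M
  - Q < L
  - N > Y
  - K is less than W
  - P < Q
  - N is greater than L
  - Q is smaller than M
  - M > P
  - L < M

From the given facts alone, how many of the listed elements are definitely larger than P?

9

The elements the relations force above P are V, Q, K, L, W, Y, N, M, S — no chain reaches any other.
That is 9.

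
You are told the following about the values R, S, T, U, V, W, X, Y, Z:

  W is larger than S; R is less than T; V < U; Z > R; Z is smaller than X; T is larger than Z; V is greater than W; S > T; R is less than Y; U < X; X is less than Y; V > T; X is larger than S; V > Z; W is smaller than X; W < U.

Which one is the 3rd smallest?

Chaining the given pairs: R < Z < T < S < W < V < U < X < Y.
The 3rd smallest is T.

T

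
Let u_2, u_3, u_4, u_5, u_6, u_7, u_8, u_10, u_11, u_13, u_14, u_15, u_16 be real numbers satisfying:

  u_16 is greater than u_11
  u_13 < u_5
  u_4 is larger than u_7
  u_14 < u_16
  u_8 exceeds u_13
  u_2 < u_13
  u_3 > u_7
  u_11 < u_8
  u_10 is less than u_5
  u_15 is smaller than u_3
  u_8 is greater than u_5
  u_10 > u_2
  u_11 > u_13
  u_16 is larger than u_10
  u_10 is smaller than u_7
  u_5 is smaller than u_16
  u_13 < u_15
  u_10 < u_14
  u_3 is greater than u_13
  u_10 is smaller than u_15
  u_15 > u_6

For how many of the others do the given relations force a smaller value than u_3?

From u_3 the given relations immediately reach u_13, u_15, u_7.
From those, u_2, u_6, u_10 — 6 in total.
No other element is forced below u_3 by the given relations, so the count is 6.

6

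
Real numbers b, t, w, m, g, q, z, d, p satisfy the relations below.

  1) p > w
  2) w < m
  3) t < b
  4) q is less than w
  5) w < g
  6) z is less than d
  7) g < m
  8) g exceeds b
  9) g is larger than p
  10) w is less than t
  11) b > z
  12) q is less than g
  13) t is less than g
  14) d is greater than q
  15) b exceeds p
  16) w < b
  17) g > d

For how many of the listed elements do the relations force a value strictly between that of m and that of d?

The relations place d below m. An element lies strictly between them when it is forced above d and also forced below m.
Above d: {g}. Below m: {z, q, w, p, t, b, g}.
Intersection: {g} — 1.

1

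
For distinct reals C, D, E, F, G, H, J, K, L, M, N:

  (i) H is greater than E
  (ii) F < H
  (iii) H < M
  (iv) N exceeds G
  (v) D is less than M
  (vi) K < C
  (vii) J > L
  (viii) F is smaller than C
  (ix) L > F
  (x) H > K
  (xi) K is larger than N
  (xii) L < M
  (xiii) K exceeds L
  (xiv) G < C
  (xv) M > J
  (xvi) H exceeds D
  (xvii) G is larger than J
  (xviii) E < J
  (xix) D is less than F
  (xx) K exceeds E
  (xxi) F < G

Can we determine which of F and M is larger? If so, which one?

F < L < J < G < N < K < H < M, by transitivity through L, J, G, N, K, H.
So M is larger.

M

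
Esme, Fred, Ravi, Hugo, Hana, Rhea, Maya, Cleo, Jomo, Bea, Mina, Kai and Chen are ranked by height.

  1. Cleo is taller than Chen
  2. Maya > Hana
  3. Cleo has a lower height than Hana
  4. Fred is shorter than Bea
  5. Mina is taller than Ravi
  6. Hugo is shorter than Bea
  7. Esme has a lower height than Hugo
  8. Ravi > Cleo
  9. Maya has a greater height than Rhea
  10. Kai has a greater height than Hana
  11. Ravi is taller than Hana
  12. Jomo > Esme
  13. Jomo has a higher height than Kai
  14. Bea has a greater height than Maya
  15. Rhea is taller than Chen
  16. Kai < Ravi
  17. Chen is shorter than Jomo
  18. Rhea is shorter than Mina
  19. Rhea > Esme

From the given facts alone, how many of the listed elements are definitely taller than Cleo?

The elements the relations force above Cleo are Hana, Kai, Ravi, Jomo, Mina, Maya, Bea — no chain reaches any other.
That is 7.

7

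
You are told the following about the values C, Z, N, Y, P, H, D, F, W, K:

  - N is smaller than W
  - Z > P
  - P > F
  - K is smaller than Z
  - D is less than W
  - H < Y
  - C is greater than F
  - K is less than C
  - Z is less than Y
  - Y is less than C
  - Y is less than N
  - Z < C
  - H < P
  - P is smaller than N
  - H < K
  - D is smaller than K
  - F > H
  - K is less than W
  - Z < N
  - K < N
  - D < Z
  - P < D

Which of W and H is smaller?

Chaining the given relations: H < F < P < D < K < Z < Y < N < W.
So H < W; H is the smaller of the two.

H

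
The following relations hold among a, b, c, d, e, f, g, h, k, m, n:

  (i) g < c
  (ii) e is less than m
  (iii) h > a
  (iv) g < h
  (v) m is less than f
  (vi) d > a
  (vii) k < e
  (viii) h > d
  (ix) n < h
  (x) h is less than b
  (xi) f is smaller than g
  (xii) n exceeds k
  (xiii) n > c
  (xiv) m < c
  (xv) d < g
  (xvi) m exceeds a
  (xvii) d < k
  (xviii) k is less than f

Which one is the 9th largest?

k

The consecutive relations fix a unique order: a < d < k < e < m < f < g < c < n < h < b.
The 9th largest is k.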